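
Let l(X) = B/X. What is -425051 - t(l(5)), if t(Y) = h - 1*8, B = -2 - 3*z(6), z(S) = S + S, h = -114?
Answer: -424929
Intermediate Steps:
z(S) = 2*S
B = -38 (B = -2 - 6*6 = -2 - 3*12 = -2 - 36 = -38)
l(X) = -38/X
t(Y) = -122 (t(Y) = -114 - 1*8 = -114 - 8 = -122)
-425051 - t(l(5)) = -425051 - 1*(-122) = -425051 + 122 = -424929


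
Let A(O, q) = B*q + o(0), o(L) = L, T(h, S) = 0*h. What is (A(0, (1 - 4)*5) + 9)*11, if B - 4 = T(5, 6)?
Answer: -561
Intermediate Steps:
T(h, S) = 0
B = 4 (B = 4 + 0 = 4)
A(O, q) = 4*q (A(O, q) = 4*q + 0 = 4*q)
(A(0, (1 - 4)*5) + 9)*11 = (4*((1 - 4)*5) + 9)*11 = (4*(-3*5) + 9)*11 = (4*(-15) + 9)*11 = (-60 + 9)*11 = -51*11 = -561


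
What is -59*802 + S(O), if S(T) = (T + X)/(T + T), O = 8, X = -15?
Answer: -757095/16 ≈ -47318.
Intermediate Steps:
S(T) = (-15 + T)/(2*T) (S(T) = (T - 15)/(T + T) = (-15 + T)/((2*T)) = (-15 + T)*(1/(2*T)) = (-15 + T)/(2*T))
-59*802 + S(O) = -59*802 + (1/2)*(-15 + 8)/8 = -47318 + (1/2)*(1/8)*(-7) = -47318 - 7/16 = -757095/16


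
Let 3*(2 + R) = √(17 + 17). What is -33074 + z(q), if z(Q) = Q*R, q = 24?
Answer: -33122 + 8*√34 ≈ -33075.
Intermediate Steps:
R = -2 + √34/3 (R = -2 + √(17 + 17)/3 = -2 + √34/3 ≈ -0.056349)
z(Q) = Q*(-2 + √34/3)
-33074 + z(q) = -33074 + (⅓)*24*(-6 + √34) = -33074 + (-48 + 8*√34) = -33122 + 8*√34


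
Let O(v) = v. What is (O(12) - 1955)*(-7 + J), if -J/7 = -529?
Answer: -7181328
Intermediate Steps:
J = 3703 (J = -7*(-529) = 3703)
(O(12) - 1955)*(-7 + J) = (12 - 1955)*(-7 + 3703) = -1943*3696 = -7181328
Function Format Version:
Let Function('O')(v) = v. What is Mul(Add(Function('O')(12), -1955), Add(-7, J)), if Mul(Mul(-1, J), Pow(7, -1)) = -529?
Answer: -7181328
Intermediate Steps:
J = 3703 (J = Mul(-7, -529) = 3703)
Mul(Add(Function('O')(12), -1955), Add(-7, J)) = Mul(Add(12, -1955), Add(-7, 3703)) = Mul(-1943, 3696) = -7181328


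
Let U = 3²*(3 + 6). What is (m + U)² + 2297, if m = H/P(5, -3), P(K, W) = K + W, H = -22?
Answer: 7197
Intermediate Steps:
m = -11 (m = -22/(5 - 3) = -22/2 = -22*½ = -11)
U = 81 (U = 9*9 = 81)
(m + U)² + 2297 = (-11 + 81)² + 2297 = 70² + 2297 = 4900 + 2297 = 7197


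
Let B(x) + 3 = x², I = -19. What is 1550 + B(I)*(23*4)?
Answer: 34486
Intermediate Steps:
B(x) = -3 + x²
1550 + B(I)*(23*4) = 1550 + (-3 + (-19)²)*(23*4) = 1550 + (-3 + 361)*92 = 1550 + 358*92 = 1550 + 32936 = 34486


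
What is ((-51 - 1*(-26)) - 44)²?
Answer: 4761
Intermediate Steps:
((-51 - 1*(-26)) - 44)² = ((-51 + 26) - 44)² = (-25 - 44)² = (-69)² = 4761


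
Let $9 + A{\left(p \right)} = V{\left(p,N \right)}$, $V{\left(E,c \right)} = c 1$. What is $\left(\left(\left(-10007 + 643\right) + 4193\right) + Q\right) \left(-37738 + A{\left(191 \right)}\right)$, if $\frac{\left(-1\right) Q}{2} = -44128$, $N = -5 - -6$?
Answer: $-3136126410$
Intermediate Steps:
$N = 1$ ($N = -5 + 6 = 1$)
$V{\left(E,c \right)} = c$
$Q = 88256$ ($Q = \left(-2\right) \left(-44128\right) = 88256$)
$A{\left(p \right)} = -8$ ($A{\left(p \right)} = -9 + 1 = -8$)
$\left(\left(\left(-10007 + 643\right) + 4193\right) + Q\right) \left(-37738 + A{\left(191 \right)}\right) = \left(\left(\left(-10007 + 643\right) + 4193\right) + 88256\right) \left(-37738 - 8\right) = \left(\left(-9364 + 4193\right) + 88256\right) \left(-37746\right) = \left(-5171 + 88256\right) \left(-37746\right) = 83085 \left(-37746\right) = -3136126410$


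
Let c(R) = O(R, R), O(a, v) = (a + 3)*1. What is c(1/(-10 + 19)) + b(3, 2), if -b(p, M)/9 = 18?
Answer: -1430/9 ≈ -158.89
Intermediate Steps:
O(a, v) = 3 + a (O(a, v) = (3 + a)*1 = 3 + a)
b(p, M) = -162 (b(p, M) = -9*18 = -162)
c(R) = 3 + R
c(1/(-10 + 19)) + b(3, 2) = (3 + 1/(-10 + 19)) - 162 = (3 + 1/9) - 162 = (3 + ⅑) - 162 = 28/9 - 162 = -1430/9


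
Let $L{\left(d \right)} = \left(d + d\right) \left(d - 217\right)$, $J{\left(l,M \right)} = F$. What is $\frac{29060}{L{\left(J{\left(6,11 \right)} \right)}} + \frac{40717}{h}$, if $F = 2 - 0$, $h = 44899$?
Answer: $- \frac{63487416}{1930657} \approx -32.884$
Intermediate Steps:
$F = 2$ ($F = 2 + 0 = 2$)
$J{\left(l,M \right)} = 2$
$L{\left(d \right)} = 2 d \left(-217 + d\right)$
$\frac{29060}{L{\left(J{\left(6,11 \right)} \right)}} + \frac{40717}{h} = \frac{29060}{2 \cdot 2 \left(-217 + 2\right)} + \frac{40717}{44899} = \frac{29060}{2 \cdot 2 \left(-215\right)} + 40717 \cdot \frac{1}{44899} = \frac{29060}{-860} + \frac{40717}{44899} = 29060 \left(- \frac{1}{860}\right) + \frac{40717}{44899} = - \frac{1453}{43} + \frac{40717}{44899} = - \frac{63487416}{1930657}$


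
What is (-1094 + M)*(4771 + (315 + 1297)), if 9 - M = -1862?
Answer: 4959591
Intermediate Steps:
M = 1871 (M = 9 - 1*(-1862) = 9 + 1862 = 1871)
(-1094 + M)*(4771 + (315 + 1297)) = (-1094 + 1871)*(4771 + (315 + 1297)) = 777*(4771 + 1612) = 777*6383 = 4959591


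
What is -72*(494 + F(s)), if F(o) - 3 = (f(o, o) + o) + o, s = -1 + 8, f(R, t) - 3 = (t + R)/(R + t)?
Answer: -37080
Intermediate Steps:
f(R, t) = 4 (f(R, t) = 3 + (t + R)/(R + t) = 3 + (R + t)/(R + t) = 3 + 1 = 4)
s = 7
F(o) = 7 + 2*o (F(o) = 3 + ((4 + o) + o) = 3 + (4 + 2*o) = 7 + 2*o)
-72*(494 + F(s)) = -72*(494 + (7 + 2*7)) = -72*(494 + (7 + 14)) = -72*(494 + 21) = -72*515 = -37080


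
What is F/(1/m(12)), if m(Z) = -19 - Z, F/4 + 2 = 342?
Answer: -42160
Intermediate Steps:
F = 1360 (F = -8 + 4*342 = -8 + 1368 = 1360)
F/(1/m(12)) = 1360/(1/(-19 - 1*12)) = 1360/(1/(-19 - 12)) = 1360/(1/(-31)) = 1360/(-1/31) = 1360*(-31) = -42160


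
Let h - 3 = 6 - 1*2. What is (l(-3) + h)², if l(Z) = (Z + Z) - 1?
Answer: 0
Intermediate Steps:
h = 7 (h = 3 + (6 - 1*2) = 3 + (6 - 2) = 3 + 4 = 7)
l(Z) = -1 + 2*Z (l(Z) = 2*Z - 1 = -1 + 2*Z)
(l(-3) + h)² = ((-1 + 2*(-3)) + 7)² = ((-1 - 6) + 7)² = (-7 + 7)² = 0² = 0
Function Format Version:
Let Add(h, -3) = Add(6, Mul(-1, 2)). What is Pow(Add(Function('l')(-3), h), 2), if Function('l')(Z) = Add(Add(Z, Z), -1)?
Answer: 0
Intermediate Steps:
h = 7 (h = Add(3, Add(6, Mul(-1, 2))) = Add(3, Add(6, -2)) = Add(3, 4) = 7)
Function('l')(Z) = Add(-1, Mul(2, Z)) (Function('l')(Z) = Add(Mul(2, Z), -1) = Add(-1, Mul(2, Z)))
Pow(Add(Function('l')(-3), h), 2) = Pow(Add(Add(-1, Mul(2, -3)), 7), 2) = Pow(Add(Add(-1, -6), 7), 2) = Pow(Add(-7, 7), 2) = Pow(0, 2) = 0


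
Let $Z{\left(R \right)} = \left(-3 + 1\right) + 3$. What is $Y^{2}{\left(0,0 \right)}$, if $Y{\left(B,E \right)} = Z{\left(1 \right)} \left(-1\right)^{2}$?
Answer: $1$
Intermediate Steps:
$Z{\left(R \right)} = 1$ ($Z{\left(R \right)} = -2 + 3 = 1$)
$Y{\left(B,E \right)} = 1$ ($Y{\left(B,E \right)} = 1 \left(-1\right)^{2} = 1 \cdot 1 = 1$)
$Y^{2}{\left(0,0 \right)} = 1^{2} = 1$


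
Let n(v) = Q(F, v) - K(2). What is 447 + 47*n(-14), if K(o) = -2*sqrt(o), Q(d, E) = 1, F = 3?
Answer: 494 + 94*sqrt(2) ≈ 626.94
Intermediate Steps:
n(v) = 1 + 2*sqrt(2) (n(v) = 1 - (-2)*sqrt(2) = 1 + 2*sqrt(2))
447 + 47*n(-14) = 447 + 47*(1 + 2*sqrt(2)) = 447 + (47 + 94*sqrt(2)) = 494 + 94*sqrt(2)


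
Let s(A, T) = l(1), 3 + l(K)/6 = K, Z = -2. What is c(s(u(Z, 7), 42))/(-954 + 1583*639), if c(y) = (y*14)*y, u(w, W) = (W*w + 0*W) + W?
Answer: 32/16041 ≈ 0.0019949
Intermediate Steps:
l(K) = -18 + 6*K
u(w, W) = W + W*w (u(w, W) = (W*w + 0) + W = W*w + W = W + W*w)
s(A, T) = -12 (s(A, T) = -18 + 6*1 = -18 + 6 = -12)
c(y) = 14*y**2 (c(y) = (14*y)*y = 14*y**2)
c(s(u(Z, 7), 42))/(-954 + 1583*639) = (14*(-12)**2)/(-954 + 1583*639) = (14*144)/(-954 + 1011537) = 2016/1010583 = 2016*(1/1010583) = 32/16041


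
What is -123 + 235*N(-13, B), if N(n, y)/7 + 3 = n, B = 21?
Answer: -26443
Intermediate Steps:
N(n, y) = -21 + 7*n
-123 + 235*N(-13, B) = -123 + 235*(-21 + 7*(-13)) = -123 + 235*(-21 - 91) = -123 + 235*(-112) = -123 - 26320 = -26443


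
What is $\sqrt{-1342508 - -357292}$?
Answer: $8 i \sqrt{15394} \approx 992.58 i$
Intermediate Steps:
$\sqrt{-1342508 - -357292} = \sqrt{-1342508 + 357292} = \sqrt{-985216} = 8 i \sqrt{15394}$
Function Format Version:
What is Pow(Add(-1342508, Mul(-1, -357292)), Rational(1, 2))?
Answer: Mul(8, I, Pow(15394, Rational(1, 2))) ≈ Mul(992.58, I)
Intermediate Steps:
Pow(Add(-1342508, Mul(-1, -357292)), Rational(1, 2)) = Pow(Add(-1342508, 357292), Rational(1, 2)) = Pow(-985216, Rational(1, 2)) = Mul(8, I, Pow(15394, Rational(1, 2)))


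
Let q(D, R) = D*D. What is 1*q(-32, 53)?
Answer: 1024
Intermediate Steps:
q(D, R) = D²
1*q(-32, 53) = 1*(-32)² = 1*1024 = 1024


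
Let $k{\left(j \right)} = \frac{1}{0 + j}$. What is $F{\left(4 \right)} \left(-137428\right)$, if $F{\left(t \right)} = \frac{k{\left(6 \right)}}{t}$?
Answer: $- \frac{34357}{6} \approx -5726.2$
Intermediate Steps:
$k{\left(j \right)} = \frac{1}{j}$
$F{\left(t \right)} = \frac{1}{6 t}$
$F{\left(4 \right)} \left(-137428\right) = \frac{1}{6 \cdot 4} \left(-137428\right) = \frac{1}{6} \cdot \frac{1}{4} \left(-137428\right) = \frac{1}{24} \left(-137428\right) = - \frac{34357}{6}$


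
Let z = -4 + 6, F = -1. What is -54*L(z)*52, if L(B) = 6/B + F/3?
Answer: -7488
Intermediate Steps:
z = 2
L(B) = -⅓ + 6/B (L(B) = 6/B - 1/3 = 6/B - 1*⅓ = 6/B - ⅓ = -⅓ + 6/B)
-54*L(z)*52 = -18*(18 - 1*2)/2*52 = -18*(18 - 2)/2*52 = -18*16/2*52 = -54*8/3*52 = -144*52 = -7488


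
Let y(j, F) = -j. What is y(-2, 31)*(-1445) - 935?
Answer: -3825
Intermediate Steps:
y(-2, 31)*(-1445) - 935 = -1*(-2)*(-1445) - 935 = 2*(-1445) - 935 = -2890 - 935 = -3825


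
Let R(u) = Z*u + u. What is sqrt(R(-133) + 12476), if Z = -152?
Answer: sqrt(32559) ≈ 180.44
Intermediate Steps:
R(u) = -151*u (R(u) = -152*u + u = -151*u)
sqrt(R(-133) + 12476) = sqrt(-151*(-133) + 12476) = sqrt(20083 + 12476) = sqrt(32559)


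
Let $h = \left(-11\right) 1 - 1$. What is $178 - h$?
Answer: $190$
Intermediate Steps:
$h = -12$ ($h = -11 - 1 = -12$)
$178 - h = 178 - -12 = 178 + 12 = 190$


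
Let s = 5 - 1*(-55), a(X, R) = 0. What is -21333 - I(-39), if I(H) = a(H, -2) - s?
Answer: -21273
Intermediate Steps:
s = 60 (s = 5 + 55 = 60)
I(H) = -60 (I(H) = 0 - 1*60 = 0 - 60 = -60)
-21333 - I(-39) = -21333 - 1*(-60) = -21333 + 60 = -21273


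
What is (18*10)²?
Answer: 32400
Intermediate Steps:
(18*10)² = 180² = 32400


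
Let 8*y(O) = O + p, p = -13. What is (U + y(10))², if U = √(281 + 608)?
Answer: 56905/64 - 3*√889/4 ≈ 866.78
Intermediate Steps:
U = √889 ≈ 29.816
y(O) = -13/8 + O/8 (y(O) = (O - 13)/8 = (-13 + O)/8 = -13/8 + O/8)
(U + y(10))² = (√889 + (-13/8 + (⅛)*10))² = (√889 + (-13/8 + 5/4))² = (√889 - 3/8)² = (-3/8 + √889)²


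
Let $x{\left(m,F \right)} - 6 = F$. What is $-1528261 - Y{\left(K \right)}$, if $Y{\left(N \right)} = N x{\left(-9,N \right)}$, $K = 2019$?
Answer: $-5616736$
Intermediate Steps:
$x{\left(m,F \right)} = 6 + F$
$Y{\left(N \right)} = N \left(6 + N\right)$
$-1528261 - Y{\left(K \right)} = -1528261 - 2019 \left(6 + 2019\right) = -1528261 - 2019 \cdot 2025 = -1528261 - 4088475 = -5616736$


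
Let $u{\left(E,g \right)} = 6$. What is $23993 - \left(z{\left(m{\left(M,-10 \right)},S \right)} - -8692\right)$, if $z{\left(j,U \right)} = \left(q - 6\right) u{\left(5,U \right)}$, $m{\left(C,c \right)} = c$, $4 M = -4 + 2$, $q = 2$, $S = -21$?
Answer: $15325$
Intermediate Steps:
$M = - \frac{1}{2}$ ($M = \frac{-4 + 2}{4} = \frac{1}{4} \left(-2\right) = - \frac{1}{2} \approx -0.5$)
$z{\left(j,U \right)} = -24$ ($z{\left(j,U \right)} = \left(2 - 6\right) 6 = \left(-4\right) 6 = -24$)
$23993 - \left(z{\left(m{\left(M,-10 \right)},S \right)} - -8692\right) = 23993 - \left(-24 - -8692\right) = 23993 - \left(-24 + 8692\right) = 23993 - 8668 = 15325$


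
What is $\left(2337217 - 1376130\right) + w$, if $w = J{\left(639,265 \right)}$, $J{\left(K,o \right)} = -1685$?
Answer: $959402$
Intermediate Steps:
$w = -1685$
$\left(2337217 - 1376130\right) + w = \left(2337217 - 1376130\right) - 1685 = 961087 - 1685 = 959402$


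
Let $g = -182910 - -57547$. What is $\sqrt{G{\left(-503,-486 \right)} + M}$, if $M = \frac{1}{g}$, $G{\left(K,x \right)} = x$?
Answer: $\frac{i \sqrt{7637918665097}}{125363} \approx 22.045 i$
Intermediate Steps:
$g = -125363$ ($g = -182910 + 57547 = -125363$)
$M = - \frac{1}{125363}$ ($M = \frac{1}{-125363} = - \frac{1}{125363} \approx -7.9768 \cdot 10^{-6}$)
$\sqrt{G{\left(-503,-486 \right)} + M} = \sqrt{-486 - \frac{1}{125363}} = \sqrt{- \frac{60926419}{125363}} = \frac{i \sqrt{7637918665097}}{125363}$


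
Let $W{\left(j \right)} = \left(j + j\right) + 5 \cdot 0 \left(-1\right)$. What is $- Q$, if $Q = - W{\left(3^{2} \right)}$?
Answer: $18$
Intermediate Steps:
$W{\left(j \right)} = 2 j$ ($W{\left(j \right)} = 2 j + 0 \left(-1\right) = 2 j + 0 = 2 j$)
$Q = -18$ ($Q = - 2 \cdot 3^{2} = - 2 \cdot 9 = \left(-1\right) 18 = -18$)
$- Q = \left(-1\right) \left(-18\right) = 18$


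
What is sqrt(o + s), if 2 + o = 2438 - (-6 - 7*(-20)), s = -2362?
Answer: 2*I*sqrt(15) ≈ 7.746*I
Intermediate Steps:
o = 2302 (o = -2 + (2438 - (-6 - 7*(-20))) = -2 + (2438 - (-6 + 140)) = -2 + (2438 - 1*134) = -2 + (2438 - 134) = -2 + 2304 = 2302)
sqrt(o + s) = sqrt(2302 - 2362) = sqrt(-60) = 2*I*sqrt(15)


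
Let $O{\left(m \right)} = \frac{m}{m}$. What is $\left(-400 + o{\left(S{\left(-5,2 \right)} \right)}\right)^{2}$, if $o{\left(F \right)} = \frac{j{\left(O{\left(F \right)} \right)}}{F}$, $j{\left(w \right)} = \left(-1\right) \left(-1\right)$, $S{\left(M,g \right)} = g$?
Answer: $\frac{638401}{4} \approx 1.596 \cdot 10^{5}$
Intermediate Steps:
$O{\left(m \right)} = 1$
$j{\left(w \right)} = 1$
$o{\left(F \right)} = \frac{1}{F}$ ($o{\left(F \right)} = 1 \frac{1}{F} = \frac{1}{F}$)
$\left(-400 + o{\left(S{\left(-5,2 \right)} \right)}\right)^{2} = \left(-400 + \frac{1}{2}\right)^{2} = \left(- \frac{799}{2}\right)^{2} = \frac{638401}{4}$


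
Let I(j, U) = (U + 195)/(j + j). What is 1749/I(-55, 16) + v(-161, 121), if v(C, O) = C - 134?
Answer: -254635/211 ≈ -1206.8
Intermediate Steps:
I(j, U) = (195 + U)/(2*j) (I(j, U) = (195 + U)/((2*j)) = (195 + U)*(1/(2*j)) = (195 + U)/(2*j))
v(C, O) = -134 + C
1749/I(-55, 16) + v(-161, 121) = 1749/(((1/2)*(195 + 16)/(-55))) + (-134 - 161) = 1749/(((1/2)*(-1/55)*211)) - 295 = 1749/(-211/110) - 295 = 1749*(-110/211) - 295 = -192390/211 - 295 = -254635/211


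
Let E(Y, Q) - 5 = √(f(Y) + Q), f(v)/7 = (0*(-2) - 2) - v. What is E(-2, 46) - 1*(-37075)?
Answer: 37080 + √46 ≈ 37087.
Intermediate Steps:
f(v) = -14 - 7*v (f(v) = 7*((0*(-2) - 2) - v) = 7*((0 - 2) - v) = 7*(-2 - v) = -14 - 7*v)
E(Y, Q) = 5 + √(-14 + Q - 7*Y) (E(Y, Q) = 5 + √((-14 - 7*Y) + Q) = 5 + √(-14 + Q - 7*Y))
E(-2, 46) - 1*(-37075) = (5 + √(-14 + 46 - 7*(-2))) - 1*(-37075) = (5 + √(-14 + 46 + 14)) + 37075 = (5 + √46) + 37075 = 37080 + √46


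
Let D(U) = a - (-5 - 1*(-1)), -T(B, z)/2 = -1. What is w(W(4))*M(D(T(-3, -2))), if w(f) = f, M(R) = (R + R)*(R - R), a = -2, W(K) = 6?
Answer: 0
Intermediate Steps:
T(B, z) = 2 (T(B, z) = -2*(-1) = 2)
D(U) = 2 (D(U) = -2 - (-5 - 1*(-1)) = -2 - (-5 + 1) = -2 - 1*(-4) = -2 + 4 = 2)
M(R) = 0 (M(R) = (2*R)*0 = 0)
w(W(4))*M(D(T(-3, -2))) = 6*0 = 0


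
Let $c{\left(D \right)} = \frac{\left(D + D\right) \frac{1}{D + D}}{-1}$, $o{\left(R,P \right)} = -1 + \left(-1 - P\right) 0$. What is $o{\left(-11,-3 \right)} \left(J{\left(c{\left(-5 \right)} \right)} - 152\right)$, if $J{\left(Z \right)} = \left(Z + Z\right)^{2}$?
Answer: $148$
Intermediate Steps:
$o{\left(R,P \right)} = -1$ ($o{\left(R,P \right)} = -1 + 0 = -1$)
$c{\left(D \right)} = -1$ ($c{\left(D \right)} = \frac{2 D}{2 D} \left(-1\right) = 2 D \frac{1}{2 D} \left(-1\right) = 1 \left(-1\right) = -1$)
$J{\left(Z \right)} = 4 Z^{2}$ ($J{\left(Z \right)} = \left(2 Z\right)^{2} = 4 Z^{2}$)
$o{\left(-11,-3 \right)} \left(J{\left(c{\left(-5 \right)} \right)} - 152\right) = - (4 \left(-1\right)^{2} - 152) = - (4 \cdot 1 - 152) = - (4 - 152) = \left(-1\right) \left(-148\right) = 148$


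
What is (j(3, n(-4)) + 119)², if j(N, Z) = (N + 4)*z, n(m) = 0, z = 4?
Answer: 21609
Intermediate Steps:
j(N, Z) = 16 + 4*N (j(N, Z) = (N + 4)*4 = (4 + N)*4 = 16 + 4*N)
(j(3, n(-4)) + 119)² = ((16 + 4*3) + 119)² = ((16 + 12) + 119)² = (28 + 119)² = 147² = 21609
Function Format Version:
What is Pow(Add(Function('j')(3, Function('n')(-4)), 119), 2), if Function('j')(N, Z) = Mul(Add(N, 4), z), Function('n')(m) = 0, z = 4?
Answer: 21609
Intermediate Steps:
Function('j')(N, Z) = Add(16, Mul(4, N)) (Function('j')(N, Z) = Mul(Add(N, 4), 4) = Mul(Add(4, N), 4) = Add(16, Mul(4, N)))
Pow(Add(Function('j')(3, Function('n')(-4)), 119), 2) = Pow(Add(Add(16, Mul(4, 3)), 119), 2) = Pow(Add(Add(16, 12), 119), 2) = Pow(Add(28, 119), 2) = Pow(147, 2) = 21609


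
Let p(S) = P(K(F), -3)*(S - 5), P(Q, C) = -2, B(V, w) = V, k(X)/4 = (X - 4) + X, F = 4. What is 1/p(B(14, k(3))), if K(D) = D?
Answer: -1/18 ≈ -0.055556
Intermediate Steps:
k(X) = -16 + 8*X (k(X) = 4*((X - 4) + X) = 4*((-4 + X) + X) = 4*(-4 + 2*X) = -16 + 8*X)
p(S) = 10 - 2*S (p(S) = -2*(S - 5) = -2*(-5 + S) = 10 - 2*S)
1/p(B(14, k(3))) = 1/(10 - 2*14) = 1/(10 - 28) = 1/(-18) = -1/18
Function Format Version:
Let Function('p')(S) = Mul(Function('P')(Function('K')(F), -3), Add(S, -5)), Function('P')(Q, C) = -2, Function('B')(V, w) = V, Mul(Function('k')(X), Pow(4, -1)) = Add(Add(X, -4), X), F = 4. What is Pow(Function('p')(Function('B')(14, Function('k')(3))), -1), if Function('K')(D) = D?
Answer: Rational(-1, 18) ≈ -0.055556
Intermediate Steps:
Function('k')(X) = Add(-16, Mul(8, X)) (Function('k')(X) = Mul(4, Add(Add(X, -4), X)) = Mul(4, Add(Add(-4, X), X)) = Mul(4, Add(-4, Mul(2, X))) = Add(-16, Mul(8, X)))
Function('p')(S) = Add(10, Mul(-2, S)) (Function('p')(S) = Mul(-2, Add(S, -5)) = Mul(-2, Add(-5, S)) = Add(10, Mul(-2, S)))
Pow(Function('p')(Function('B')(14, Function('k')(3))), -1) = Pow(Add(10, Mul(-2, 14)), -1) = Pow(Add(10, -28), -1) = Pow(-18, -1) = Rational(-1, 18)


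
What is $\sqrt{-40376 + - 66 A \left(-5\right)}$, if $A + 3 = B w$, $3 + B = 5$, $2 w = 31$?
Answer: $4 i \sqrt{1946} \approx 176.45 i$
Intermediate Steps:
$w = \frac{31}{2}$ ($w = \frac{1}{2} \cdot 31 = \frac{31}{2} \approx 15.5$)
$B = 2$ ($B = -3 + 5 = 2$)
$A = 28$ ($A = -3 + 2 \cdot \frac{31}{2} = -3 + 31 = 28$)
$\sqrt{-40376 + - 66 A \left(-5\right)} = \sqrt{-40376 + \left(-66\right) 28 \left(-5\right)} = \sqrt{-40376 - -9240} = \sqrt{-40376 + 9240} = \sqrt{-31136} = 4 i \sqrt{1946}$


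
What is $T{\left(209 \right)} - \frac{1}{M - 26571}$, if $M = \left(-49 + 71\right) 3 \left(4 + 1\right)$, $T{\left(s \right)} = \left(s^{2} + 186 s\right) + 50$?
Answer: $\frac{2167637806}{26241} \approx 82605.0$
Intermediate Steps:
$T{\left(s \right)} = 50 + s^{2} + 186 s$
$M = 330$ ($M = 22 \cdot 3 \cdot 5 = 22 \cdot 15 = 330$)
$T{\left(209 \right)} - \frac{1}{M - 26571} = \left(50 + 209^{2} + 186 \cdot 209\right) - \frac{1}{330 - 26571} = \left(50 + 43681 + 38874\right) - \frac{1}{-26241} = 82605 - - \frac{1}{26241} = 82605 + \frac{1}{26241} = \frac{2167637806}{26241}$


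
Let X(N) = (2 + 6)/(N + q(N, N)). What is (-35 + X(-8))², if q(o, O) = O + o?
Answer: 11236/9 ≈ 1248.4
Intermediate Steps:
X(N) = 8/(3*N) (X(N) = (2 + 6)/(N + (N + N)) = 8/(N + 2*N) = 8/((3*N)) = 8*(1/(3*N)) = 8/(3*N))
(-35 + X(-8))² = (-35 + (8/3)/(-8))² = (-35 + (8/3)*(-⅛))² = (-35 - ⅓)² = (-106/3)² = 11236/9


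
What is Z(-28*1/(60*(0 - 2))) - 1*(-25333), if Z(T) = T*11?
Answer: 760067/30 ≈ 25336.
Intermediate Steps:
Z(T) = 11*T
Z(-28*1/(60*(0 - 2))) - 1*(-25333) = 11*(-28*1/(60*(0 - 2))) - 1*(-25333) = 11*(-28/(10*(-2*6))) + 25333 = 11*(-28/(10*(-12))) + 25333 = 11*(-28/(-120)) + 25333 = 11*(-28*(-1/120)) + 25333 = 11*(7/30) + 25333 = 77/30 + 25333 = 760067/30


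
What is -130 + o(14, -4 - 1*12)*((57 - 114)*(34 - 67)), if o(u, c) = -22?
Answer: -41512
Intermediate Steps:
-130 + o(14, -4 - 1*12)*((57 - 114)*(34 - 67)) = -130 - 22*(57 - 114)*(34 - 67) = -130 - (-1254)*(-33) = -130 - 22*1881 = -130 - 41382 = -41512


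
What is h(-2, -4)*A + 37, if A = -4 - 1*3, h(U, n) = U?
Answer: 51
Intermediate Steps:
A = -7 (A = -4 - 3 = -7)
h(-2, -4)*A + 37 = -2*(-7) + 37 = 14 + 37 = 51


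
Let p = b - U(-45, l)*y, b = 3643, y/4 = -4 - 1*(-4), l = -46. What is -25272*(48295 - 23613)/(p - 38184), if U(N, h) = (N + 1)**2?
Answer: 47981808/2657 ≈ 18059.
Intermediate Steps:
U(N, h) = (1 + N)**2
y = 0 (y = 4*(-4 - 1*(-4)) = 4*(-4 + 4) = 4*0 = 0)
p = 3643 (p = 3643 - (1 - 45)**2*0 = 3643 - (-44)**2*0 = 3643 - 1936*0 = 3643 - 1*0 = 3643 + 0 = 3643)
-25272*(48295 - 23613)/(p - 38184) = -25272*(48295 - 23613)/(3643 - 38184) = -25272/((-34541/24682)) = -25272/((-34541*1/24682)) = -25272/(-34541/24682) = -25272*(-24682/34541) = 47981808/2657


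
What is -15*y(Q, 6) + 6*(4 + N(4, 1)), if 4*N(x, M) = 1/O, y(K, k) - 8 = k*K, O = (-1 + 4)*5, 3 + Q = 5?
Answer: -2759/10 ≈ -275.90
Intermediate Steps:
Q = 2 (Q = -3 + 5 = 2)
O = 15 (O = 3*5 = 15)
y(K, k) = 8 + K*k (y(K, k) = 8 + k*K = 8 + K*k)
N(x, M) = 1/60 (N(x, M) = (¼)/15 = (¼)*(1/15) = 1/60)
-15*y(Q, 6) + 6*(4 + N(4, 1)) = -15*(8 + 2*6) + 6*(4 + 1/60) = -15*(8 + 12) + 6*(241/60) = -15*20 + 241/10 = -300 + 241/10 = -2759/10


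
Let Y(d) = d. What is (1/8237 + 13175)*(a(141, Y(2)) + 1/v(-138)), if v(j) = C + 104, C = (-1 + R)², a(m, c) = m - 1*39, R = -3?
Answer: 332105907179/247110 ≈ 1.3440e+6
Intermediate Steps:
a(m, c) = -39 + m (a(m, c) = m - 39 = -39 + m)
C = 16 (C = (-1 - 3)² = (-4)² = 16)
v(j) = 120 (v(j) = 16 + 104 = 120)
(1/8237 + 13175)*(a(141, Y(2)) + 1/v(-138)) = (1/8237 + 13175)*((-39 + 141) + 1/120) = (1/8237 + 13175)*(102 + 1/120) = (108522476/8237)*(12241/120) = 332105907179/247110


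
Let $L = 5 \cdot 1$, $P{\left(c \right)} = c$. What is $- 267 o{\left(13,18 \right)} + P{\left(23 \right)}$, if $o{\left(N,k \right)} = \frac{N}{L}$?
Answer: $- \frac{3356}{5} \approx -671.2$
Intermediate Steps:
$L = 5$
$o{\left(N,k \right)} = \frac{N}{5}$
$- 267 o{\left(13,18 \right)} + P{\left(23 \right)} = - 267 \cdot \frac{1}{5} \cdot 13 + 23 = \left(-267\right) \frac{13}{5} + 23 = - \frac{3471}{5} + 23 = - \frac{3356}{5}$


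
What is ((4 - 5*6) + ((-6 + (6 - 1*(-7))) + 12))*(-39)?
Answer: 273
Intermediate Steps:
((4 - 5*6) + ((-6 + (6 - 1*(-7))) + 12))*(-39) = ((4 - 30) + ((-6 + (6 + 7)) + 12))*(-39) = (-26 + ((-6 + 13) + 12))*(-39) = (-26 + (7 + 12))*(-39) = (-26 + 19)*(-39) = -7*(-39) = 273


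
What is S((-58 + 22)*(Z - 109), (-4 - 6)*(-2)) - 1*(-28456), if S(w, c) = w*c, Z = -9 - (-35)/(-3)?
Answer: 121816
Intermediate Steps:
Z = -62/3 (Z = -9 - (-35)*(-1)/3 = -9 - 1*35/3 = -9 - 35/3 = -62/3 ≈ -20.667)
S(w, c) = c*w
S((-58 + 22)*(Z - 109), (-4 - 6)*(-2)) - 1*(-28456) = ((-4 - 6)*(-2))*((-58 + 22)*(-62/3 - 109)) - 1*(-28456) = (-10*(-2))*(-36*(-389/3)) + 28456 = 20*4668 + 28456 = 93360 + 28456 = 121816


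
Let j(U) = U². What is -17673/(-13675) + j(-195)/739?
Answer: 533052222/10105825 ≈ 52.747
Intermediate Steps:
-17673/(-13675) + j(-195)/739 = -17673/(-13675) + (-195)²/739 = -17673*(-1/13675) + 38025*(1/739) = 17673/13675 + 38025/739 = 533052222/10105825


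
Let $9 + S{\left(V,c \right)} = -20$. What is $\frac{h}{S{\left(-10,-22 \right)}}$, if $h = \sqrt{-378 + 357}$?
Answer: $- \frac{i \sqrt{21}}{29} \approx - 0.15802 i$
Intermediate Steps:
$S{\left(V,c \right)} = -29$ ($S{\left(V,c \right)} = -9 - 20 = -29$)
$h = i \sqrt{21}$ ($h = \sqrt{-21} = i \sqrt{21} \approx 4.5826 i$)
$\frac{h}{S{\left(-10,-22 \right)}} = \frac{i \sqrt{21}}{-29} = i \sqrt{21} \left(- \frac{1}{29}\right) = - \frac{i \sqrt{21}}{29}$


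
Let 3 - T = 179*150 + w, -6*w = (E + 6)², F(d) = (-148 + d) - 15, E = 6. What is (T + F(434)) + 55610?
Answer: 29058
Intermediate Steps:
F(d) = -163 + d
w = -24 (w = -(6 + 6)²/6 = -⅙*12² = -⅙*144 = -24)
T = -26823 (T = 3 - (179*150 - 24) = 3 - (26850 - 24) = 3 - 1*26826 = 3 - 26826 = -26823)
(T + F(434)) + 55610 = (-26823 + (-163 + 434)) + 55610 = (-26823 + 271) + 55610 = -26552 + 55610 = 29058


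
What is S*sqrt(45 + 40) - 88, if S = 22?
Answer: -88 + 22*sqrt(85) ≈ 114.83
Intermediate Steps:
S*sqrt(45 + 40) - 88 = 22*sqrt(45 + 40) - 88 = 22*sqrt(85) - 88 = -88 + 22*sqrt(85)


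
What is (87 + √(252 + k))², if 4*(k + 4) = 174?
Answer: (174 + √1166)²/4 ≈ 10831.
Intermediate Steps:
k = 79/2 (k = -4 + (¼)*174 = -4 + 87/2 = 79/2 ≈ 39.500)
(87 + √(252 + k))² = (87 + √(252 + 79/2))² = (87 + √(583/2))² = (87 + √1166/2)²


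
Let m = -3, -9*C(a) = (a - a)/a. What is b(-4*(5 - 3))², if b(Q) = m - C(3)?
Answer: 9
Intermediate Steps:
C(a) = 0 (C(a) = -(a - a)/(9*a) = -0/a = -⅑*0 = 0)
b(Q) = -3 (b(Q) = -3 - 1*0 = -3 + 0 = -3)
b(-4*(5 - 3))² = (-3)² = 9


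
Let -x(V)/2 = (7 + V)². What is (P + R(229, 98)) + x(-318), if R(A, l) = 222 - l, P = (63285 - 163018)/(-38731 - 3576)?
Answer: -8178604893/42307 ≈ -1.9332e+5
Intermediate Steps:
x(V) = -2*(7 + V)²
P = 99733/42307 (P = -99733/(-42307) = -99733*(-1/42307) = 99733/42307 ≈ 2.3574)
(P + R(229, 98)) + x(-318) = (99733/42307 + (222 - 1*98)) - 2*(7 - 318)² = (99733/42307 + (222 - 98)) - 2*(-311)² = (99733/42307 + 124) - 2*96721 = 5345801/42307 - 193442 = -8178604893/42307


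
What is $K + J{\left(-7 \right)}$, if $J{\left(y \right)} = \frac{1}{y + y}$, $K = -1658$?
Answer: $- \frac{23213}{14} \approx -1658.1$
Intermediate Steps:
$J{\left(y \right)} = \frac{1}{2 y}$
$K + J{\left(-7 \right)} = -1658 + \frac{1}{2 \left(-7\right)} = -1658 + \frac{1}{2} \left(- \frac{1}{7}\right) = -1658 - \frac{1}{14} = - \frac{23213}{14}$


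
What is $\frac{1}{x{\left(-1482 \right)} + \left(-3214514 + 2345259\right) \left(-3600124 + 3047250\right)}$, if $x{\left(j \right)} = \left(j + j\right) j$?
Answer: $\frac{1}{480592881518} \approx 2.0808 \cdot 10^{-12}$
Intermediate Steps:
$x{\left(j \right)} = 2 j^{2}$ ($x{\left(j \right)} = 2 j j = 2 j^{2}$)
$\frac{1}{x{\left(-1482 \right)} + \left(-3214514 + 2345259\right) \left(-3600124 + 3047250\right)} = \frac{1}{2 \left(-1482\right)^{2} + \left(-3214514 + 2345259\right) \left(-3600124 + 3047250\right)} = \frac{1}{2 \cdot 2196324 - -480588488870} = \frac{1}{4392648 + 480588488870} = \frac{1}{480592881518}$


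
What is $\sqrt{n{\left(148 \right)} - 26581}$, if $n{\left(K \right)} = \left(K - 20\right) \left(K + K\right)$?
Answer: $\sqrt{11307} \approx 106.33$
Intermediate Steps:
$n{\left(K \right)} = 2 K \left(-20 + K\right)$ ($n{\left(K \right)} = \left(-20 + K\right) 2 K = 2 K \left(-20 + K\right)$)
$\sqrt{n{\left(148 \right)} - 26581} = \sqrt{2 \cdot 148 \left(-20 + 148\right) - 26581} = \sqrt{2 \cdot 148 \cdot 128 - 26581} = \sqrt{37888 - 26581} = \sqrt{11307}$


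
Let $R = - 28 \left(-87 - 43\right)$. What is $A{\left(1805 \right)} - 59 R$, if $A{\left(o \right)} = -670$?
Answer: $-215430$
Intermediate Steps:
$R = 3640$ ($R = \left(-28\right) \left(-130\right) = 3640$)
$A{\left(1805 \right)} - 59 R = -670 - 59 \cdot 3640 = -670 - 214760 = -215430$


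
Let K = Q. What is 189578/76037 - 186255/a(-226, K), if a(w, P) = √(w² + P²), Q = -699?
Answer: 189578/76037 - 186255*√539677/539677 ≈ -251.04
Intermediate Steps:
K = -699
a(w, P) = √(P² + w²)
189578/76037 - 186255/a(-226, K) = 189578/76037 - 186255/√((-699)² + (-226)²) = 189578*(1/76037) - 186255/√(488601 + 51076) = 189578/76037 - 186255*√539677/539677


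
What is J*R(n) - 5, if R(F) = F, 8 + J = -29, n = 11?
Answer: -412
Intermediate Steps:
J = -37 (J = -8 - 29 = -37)
J*R(n) - 5 = -37*11 - 5 = -407 - 5 = -412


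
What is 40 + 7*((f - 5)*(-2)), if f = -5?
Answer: 180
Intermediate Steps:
40 + 7*((f - 5)*(-2)) = 40 + 7*((-5 - 5)*(-2)) = 40 + 7*(-10*(-2)) = 40 + 7*20 = 40 + 140 = 180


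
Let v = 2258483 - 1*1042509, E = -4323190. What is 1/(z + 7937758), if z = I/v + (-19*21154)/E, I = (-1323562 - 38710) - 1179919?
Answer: 2628443318530/20863941728386484057 ≈ 1.2598e-7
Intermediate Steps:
I = -2542191 (I = -1362272 - 1179919 = -2542191)
v = 1215974 (v = 2258483 - 1042509 = 1215974)
z = -5250821571683/2628443318530 (z = -2542191/1215974 - 19*21154/(-4323190) = -2542191*1/1215974 - 401926*(-1/4323190) = -2542191/1215974 + 200963/2161595 = -5250821571683/2628443318530 ≈ -1.9977)
1/(z + 7937758) = 1/(-5250821571683/2628443318530 + 7937758) = 1/(20863941728386484057/2628443318530) = 2628443318530/20863941728386484057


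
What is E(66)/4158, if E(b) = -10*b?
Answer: -10/63 ≈ -0.15873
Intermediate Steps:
E(66)/4158 = -10*66/4158 = -660*1/4158 = -10/63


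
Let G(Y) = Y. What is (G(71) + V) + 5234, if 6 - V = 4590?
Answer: 721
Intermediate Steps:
V = -4584 (V = 6 - 1*4590 = 6 - 4590 = -4584)
(G(71) + V) + 5234 = (71 - 4584) + 5234 = -4513 + 5234 = 721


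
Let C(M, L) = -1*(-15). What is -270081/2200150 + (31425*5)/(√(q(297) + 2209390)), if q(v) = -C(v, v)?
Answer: -270081/2200150 + 1257*√3535/707 ≈ 105.59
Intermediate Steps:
C(M, L) = 15
q(v) = -15 (q(v) = -1*15 = -15)
-270081/2200150 + (31425*5)/(√(q(297) + 2209390)) = -270081/2200150 + (31425*5)/(√(-15 + 2209390)) = -270081*1/2200150 + 157125/(√2209375) = -270081/2200150 + 157125/((25*√3535)) = -270081/2200150 + 157125*(√3535/88375) = -270081/2200150 + 1257*√3535/707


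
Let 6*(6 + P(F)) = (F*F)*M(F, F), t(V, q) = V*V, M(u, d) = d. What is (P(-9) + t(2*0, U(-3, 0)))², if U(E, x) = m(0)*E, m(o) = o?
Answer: 65025/4 ≈ 16256.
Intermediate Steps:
U(E, x) = 0 (U(E, x) = 0*E = 0)
t(V, q) = V²
P(F) = -6 + F³/6 (P(F) = -6 + ((F*F)*F)/6 = -6 + (F²*F)/6 = -6 + F³/6)
(P(-9) + t(2*0, U(-3, 0)))² = ((-6 + (⅙)*(-9)³) + (2*0)²)² = ((-6 + (⅙)*(-729)) + 0²)² = ((-6 - 243/2) + 0)² = (-255/2 + 0)² = (-255/2)² = 65025/4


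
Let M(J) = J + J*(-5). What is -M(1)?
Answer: 4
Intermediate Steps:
M(J) = -4*J (M(J) = J - 5*J = -4*J)
-M(1) = -(-4) = -1*(-4) = 4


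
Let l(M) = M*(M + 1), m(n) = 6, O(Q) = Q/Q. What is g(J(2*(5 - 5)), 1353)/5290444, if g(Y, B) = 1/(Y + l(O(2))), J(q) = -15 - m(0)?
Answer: -1/100518436 ≈ -9.9484e-9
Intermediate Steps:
O(Q) = 1
l(M) = M*(1 + M)
J(q) = -21 (J(q) = -15 - 1*6 = -15 - 6 = -21)
g(Y, B) = 1/(2 + Y) (g(Y, B) = 1/(Y + 1*(1 + 1)) = 1/(Y + 1*2) = 1/(Y + 2) = 1/(2 + Y))
g(J(2*(5 - 5)), 1353)/5290444 = 1/((2 - 21)*5290444) = (1/5290444)/(-19) = -1/19*1/5290444 = -1/100518436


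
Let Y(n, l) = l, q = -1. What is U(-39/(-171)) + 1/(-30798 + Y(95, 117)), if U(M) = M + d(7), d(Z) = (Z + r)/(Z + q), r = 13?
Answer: 2076062/582939 ≈ 3.5614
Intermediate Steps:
d(Z) = (13 + Z)/(-1 + Z) (d(Z) = (Z + 13)/(Z - 1) = (13 + Z)/(-1 + Z))
U(M) = 10/3 + M (U(M) = M + (13 + 7)/(-1 + 7) = M + 20/6 = M + (⅙)*20 = M + 10/3 = 10/3 + M)
U(-39/(-171)) + 1/(-30798 + Y(95, 117)) = (10/3 - 39/(-171)) + 1/(-30798 + 117) = (10/3 - 39*(-1/171)) + 1/(-30681) = (10/3 + 13/57) - 1/30681 = 203/57 - 1/30681 = 2076062/582939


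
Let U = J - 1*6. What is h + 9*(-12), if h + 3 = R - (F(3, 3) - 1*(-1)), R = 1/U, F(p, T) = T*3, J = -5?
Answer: -1332/11 ≈ -121.09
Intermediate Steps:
F(p, T) = 3*T
U = -11 (U = -5 - 1*6 = -5 - 6 = -11)
R = -1/11 (R = 1/(-11) = -1/11 ≈ -0.090909)
h = -144/11 (h = -3 + (-1/11 - (3*3 - 1*(-1))) = -3 + (-1/11 - (9 + 1)) = -3 + (-1/11 - 1*10) = -3 + (-1/11 - 10) = -3 - 111/11 = -144/11 ≈ -13.091)
h + 9*(-12) = -144/11 + 9*(-12) = -144/11 - 108 = -1332/11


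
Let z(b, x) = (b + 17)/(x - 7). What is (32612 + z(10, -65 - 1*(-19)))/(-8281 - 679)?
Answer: -1728409/474880 ≈ -3.6397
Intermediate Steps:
z(b, x) = (17 + b)/(-7 + x)
(32612 + z(10, -65 - 1*(-19)))/(-8281 - 679) = (32612 + (17 + 10)/(-7 + (-65 - 1*(-19))))/(-8281 - 679) = (32612 + 27/(-7 + (-65 + 19)))/(-8960) = (32612 + 27/(-7 - 46))*(-1/8960) = (32612 + 27/(-53))*(-1/8960) = (32612 - 1/53*27)*(-1/8960) = (32612 - 27/53)*(-1/8960) = (1728409/53)*(-1/8960) = -1728409/474880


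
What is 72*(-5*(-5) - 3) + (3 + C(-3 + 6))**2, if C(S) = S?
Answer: 1620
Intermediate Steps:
72*(-5*(-5) - 3) + (3 + C(-3 + 6))**2 = 72*(-5*(-5) - 3) + (3 + (-3 + 6))**2 = 72*(25 - 3) + (3 + 3)**2 = 72*22 + 6**2 = 1584 + 36 = 1620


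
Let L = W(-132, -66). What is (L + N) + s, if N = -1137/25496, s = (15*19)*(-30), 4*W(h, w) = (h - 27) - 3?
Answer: -219024525/25496 ≈ -8590.5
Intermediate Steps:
W(h, w) = -15/2 + h/4 (W(h, w) = ((h - 27) - 3)/4 = ((-27 + h) - 3)/4 = (-30 + h)/4 = -15/2 + h/4)
L = -81/2 (L = -15/2 + (1/4)*(-132) = -15/2 - 33 = -81/2 ≈ -40.500)
s = -8550 (s = 285*(-30) = -8550)
N = -1137/25496 (N = -1137*1/25496 = -1137/25496 ≈ -0.044595)
(L + N) + s = (-81/2 - 1137/25496) - 8550 = -1033725/25496 - 8550 = -219024525/25496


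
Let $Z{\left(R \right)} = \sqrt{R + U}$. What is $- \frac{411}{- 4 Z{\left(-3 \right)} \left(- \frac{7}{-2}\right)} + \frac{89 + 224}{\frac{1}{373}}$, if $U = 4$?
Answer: $\frac{1634897}{14} \approx 1.1678 \cdot 10^{5}$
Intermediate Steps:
$Z{\left(R \right)} = \sqrt{4 + R}$ ($Z{\left(R \right)} = \sqrt{R + 4} = \sqrt{4 + R}$)
$- \frac{411}{- 4 Z{\left(-3 \right)} \left(- \frac{7}{-2}\right)} + \frac{89 + 224}{\frac{1}{373}} = - \frac{411}{- 4 \sqrt{4 - 3} \left(- \frac{7}{-2}\right)} + \frac{89 + 224}{\frac{1}{373}} = - \frac{411}{- 4 \sqrt{1} \left(\left(-7\right) \left(- \frac{1}{2}\right)\right)} + 313 \frac{1}{\frac{1}{373}} = - \frac{411}{\left(-4\right) 1 \cdot \frac{7}{2}} + 313 \cdot 373 = - \frac{411}{\left(-4\right) \frac{7}{2}} + 116749 = - \frac{411}{-14} + 116749 = \left(-411\right) \left(- \frac{1}{14}\right) + 116749 = \frac{411}{14} + 116749 = \frac{1634897}{14}$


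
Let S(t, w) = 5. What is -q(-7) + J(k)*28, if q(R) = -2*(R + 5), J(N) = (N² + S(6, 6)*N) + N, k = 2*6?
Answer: 6044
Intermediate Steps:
k = 12
J(N) = N² + 6*N (J(N) = (N² + 5*N) + N = N² + 6*N)
q(R) = -10 - 2*R (q(R) = -2*(5 + R) = -10 - 2*R)
-q(-7) + J(k)*28 = -(-10 - 2*(-7)) + (12*(6 + 12))*28 = -(-10 + 14) + (12*18)*28 = -1*4 + 216*28 = -4 + 6048 = 6044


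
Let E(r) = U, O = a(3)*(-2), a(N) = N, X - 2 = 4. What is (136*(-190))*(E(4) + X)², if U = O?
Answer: 0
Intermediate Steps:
X = 6 (X = 2 + 4 = 6)
O = -6 (O = 3*(-2) = -6)
U = -6
E(r) = -6
(136*(-190))*(E(4) + X)² = (136*(-190))*(-6 + 6)² = -25840*0² = -25840*0 = 0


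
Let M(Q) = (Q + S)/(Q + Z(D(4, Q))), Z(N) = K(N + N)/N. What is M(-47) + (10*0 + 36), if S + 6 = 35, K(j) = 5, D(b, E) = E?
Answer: 4475/123 ≈ 36.382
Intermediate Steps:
Z(N) = 5/N
S = 29 (S = -6 + 35 = 29)
M(Q) = (29 + Q)/(Q + 5/Q) (M(Q) = (Q + 29)/(Q + 5/Q) = (29 + Q)/(Q + 5/Q))
M(-47) + (10*0 + 36) = -47*(29 - 47)/(5 + (-47)**2) + (10*0 + 36) = -47*(-18)/(5 + 2209) + (0 + 36) = -47*(-18)/2214 + 36 = -47*1/2214*(-18) + 36 = 47/123 + 36 = 4475/123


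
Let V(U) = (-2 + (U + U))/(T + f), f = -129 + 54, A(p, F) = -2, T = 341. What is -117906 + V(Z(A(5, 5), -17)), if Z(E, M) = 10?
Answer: -15681489/133 ≈ -1.1791e+5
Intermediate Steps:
f = -75
V(U) = -1/133 + U/133 (V(U) = (-2 + (U + U))/(341 - 75) = (-2 + 2*U)/266 = (-2 + 2*U)*(1/266) = -1/133 + U/133)
-117906 + V(Z(A(5, 5), -17)) = -117906 + (-1/133 + (1/133)*10) = -117906 + (-1/133 + 10/133) = -117906 + 9/133 = -15681489/133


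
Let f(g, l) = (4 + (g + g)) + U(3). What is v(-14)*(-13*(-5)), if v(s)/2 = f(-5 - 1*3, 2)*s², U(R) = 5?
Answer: -178360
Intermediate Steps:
f(g, l) = 9 + 2*g (f(g, l) = (4 + (g + g)) + 5 = (4 + 2*g) + 5 = 9 + 2*g)
v(s) = -14*s² (v(s) = 2*((9 + 2*(-5 - 1*3))*s²) = 2*((9 + 2*(-5 - 3))*s²) = 2*((9 + 2*(-8))*s²) = 2*((9 - 16)*s²) = 2*(-7*s²) = -14*s²)
v(-14)*(-13*(-5)) = (-14*(-14)²)*(-13*(-5)) = -14*196*65 = -2744*65 = -178360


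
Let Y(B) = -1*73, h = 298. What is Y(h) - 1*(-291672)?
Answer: 291599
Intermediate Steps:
Y(B) = -73
Y(h) - 1*(-291672) = -73 - 1*(-291672) = -73 + 291672 = 291599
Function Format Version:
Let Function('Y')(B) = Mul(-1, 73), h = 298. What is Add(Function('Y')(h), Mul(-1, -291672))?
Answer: 291599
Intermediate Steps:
Function('Y')(B) = -73
Add(Function('Y')(h), Mul(-1, -291672)) = Add(-73, Mul(-1, -291672)) = Add(-73, 291672) = 291599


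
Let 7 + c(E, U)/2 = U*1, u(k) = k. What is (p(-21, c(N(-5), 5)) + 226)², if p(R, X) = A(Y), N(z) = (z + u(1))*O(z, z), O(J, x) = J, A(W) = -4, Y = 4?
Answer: 49284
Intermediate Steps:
N(z) = z*(1 + z) (N(z) = (z + 1)*z = (1 + z)*z = z*(1 + z))
c(E, U) = -14 + 2*U (c(E, U) = -14 + 2*(U*1) = -14 + 2*U)
p(R, X) = -4
(p(-21, c(N(-5), 5)) + 226)² = (-4 + 226)² = 222² = 49284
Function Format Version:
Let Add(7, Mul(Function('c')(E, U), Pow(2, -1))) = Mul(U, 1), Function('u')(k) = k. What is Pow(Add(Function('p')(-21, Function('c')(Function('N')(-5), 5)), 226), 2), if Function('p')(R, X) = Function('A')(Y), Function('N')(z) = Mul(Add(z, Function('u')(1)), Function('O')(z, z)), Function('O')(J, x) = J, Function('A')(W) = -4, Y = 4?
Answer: 49284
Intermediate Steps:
Function('N')(z) = Mul(z, Add(1, z)) (Function('N')(z) = Mul(Add(z, 1), z) = Mul(Add(1, z), z) = Mul(z, Add(1, z)))
Function('c')(E, U) = Add(-14, Mul(2, U)) (Function('c')(E, U) = Add(-14, Mul(2, Mul(U, 1))) = Add(-14, Mul(2, U)))
Function('p')(R, X) = -4
Pow(Add(Function('p')(-21, Function('c')(Function('N')(-5), 5)), 226), 2) = Pow(Add(-4, 226), 2) = Pow(222, 2) = 49284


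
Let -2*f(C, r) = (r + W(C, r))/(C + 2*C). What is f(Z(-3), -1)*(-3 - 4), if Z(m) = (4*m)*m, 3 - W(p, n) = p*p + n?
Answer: -3017/72 ≈ -41.903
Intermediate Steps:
W(p, n) = 3 - n - p² (W(p, n) = 3 - (p*p + n) = 3 - (p² + n) = 3 - (n + p²) = 3 + (-n - p²) = 3 - n - p²)
Z(m) = 4*m²
f(C, r) = -(3 - C²)/(6*C) (f(C, r) = -(r + (3 - r - C²))/(2*(C + 2*C)) = -(3 - C²)/(2*(3*C)) = -(3 - C²)*1/(3*C)/2 = -(3 - C²)/(6*C))
f(Z(-3), -1)*(-3 - 4) = ((-3 + (4*(-3)²)²)/(6*((4*(-3)²))))*(-3 - 4) = ((-3 + (4*9)²)/(6*((4*9))))*(-7) = ((⅙)*(-3 + 36²)/36)*(-7) = ((⅙)*(1/36)*(-3 + 1296))*(-7) = ((⅙)*(1/36)*1293)*(-7) = (431/72)*(-7) = -3017/72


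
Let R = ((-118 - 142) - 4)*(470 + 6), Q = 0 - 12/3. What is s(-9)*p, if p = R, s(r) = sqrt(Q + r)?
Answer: -125664*I*sqrt(13) ≈ -4.5309e+5*I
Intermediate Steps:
Q = -4 (Q = 0 - 12/3 = 0 - 4*1 = 0 - 4 = -4)
s(r) = sqrt(-4 + r)
R = -125664 (R = (-260 - 4)*476 = -264*476 = -125664)
p = -125664
s(-9)*p = sqrt(-4 - 9)*(-125664) = sqrt(-13)*(-125664) = (I*sqrt(13))*(-125664) = -125664*I*sqrt(13)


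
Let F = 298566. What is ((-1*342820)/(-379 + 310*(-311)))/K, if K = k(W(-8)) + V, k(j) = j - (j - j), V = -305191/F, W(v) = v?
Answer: -34118132040/86907456097 ≈ -0.39258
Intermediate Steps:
V = -305191/298566 ≈ -1.0222
k(j) = j (k(j) = j - 1*0 = j + 0 = j)
K = -2693719/298566 (K = -8 - 305191/298566 = -2693719/298566 ≈ -9.0222)
((-1*342820)/(-379 + 310*(-311)))/K = ((-1*342820)/(-379 + 310*(-311)))/(-2693719/298566) = -342820/(-379 - 96410)*(-298566/2693719) = -342820/(-96789)*(-298566/2693719) = -342820*(-1/96789)*(-298566/2693719) = (342820/96789)*(-298566/2693719) = -34118132040/86907456097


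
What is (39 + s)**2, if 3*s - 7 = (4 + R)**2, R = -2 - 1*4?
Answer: 16384/9 ≈ 1820.4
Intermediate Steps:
R = -6 (R = -2 - 4 = -6)
s = 11/3 (s = 7/3 + (4 - 6)**2/3 = 7/3 + (1/3)*(-2)**2 = 7/3 + (1/3)*4 = 7/3 + 4/3 = 11/3 ≈ 3.6667)
(39 + s)**2 = (39 + 11/3)**2 = (128/3)**2 = 16384/9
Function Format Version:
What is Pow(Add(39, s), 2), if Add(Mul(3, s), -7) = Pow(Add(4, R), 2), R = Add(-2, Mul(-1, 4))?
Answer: Rational(16384, 9) ≈ 1820.4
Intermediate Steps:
R = -6 (R = Add(-2, -4) = -6)
s = Rational(11, 3) (s = Add(Rational(7, 3), Mul(Rational(1, 3), Pow(Add(4, -6), 2))) = Add(Rational(7, 3), Mul(Rational(1, 3), Pow(-2, 2))) = Add(Rational(7, 3), Mul(Rational(1, 3), 4)) = Add(Rational(7, 3), Rational(4, 3)) = Rational(11, 3) ≈ 3.6667)
Pow(Add(39, s), 2) = Pow(Add(39, Rational(11, 3)), 2) = Pow(Rational(128, 3), 2) = Rational(16384, 9)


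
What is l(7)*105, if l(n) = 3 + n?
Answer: 1050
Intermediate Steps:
l(7)*105 = (3 + 7)*105 = 10*105 = 1050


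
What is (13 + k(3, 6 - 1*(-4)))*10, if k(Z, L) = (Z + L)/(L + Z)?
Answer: 140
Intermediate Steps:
k(Z, L) = 1 (k(Z, L) = (L + Z)/(L + Z) = 1)
(13 + k(3, 6 - 1*(-4)))*10 = (13 + 1)*10 = 14*10 = 140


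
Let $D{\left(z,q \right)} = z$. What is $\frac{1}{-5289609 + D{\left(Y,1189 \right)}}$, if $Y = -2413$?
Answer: $- \frac{1}{5292022} \approx -1.8896 \cdot 10^{-7}$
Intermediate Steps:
$\frac{1}{-5289609 + D{\left(Y,1189 \right)}} = \frac{1}{-5289609 - 2413} = \frac{1}{-5292022} = - \frac{1}{5292022}$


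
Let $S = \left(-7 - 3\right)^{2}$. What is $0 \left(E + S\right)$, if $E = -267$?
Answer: $0$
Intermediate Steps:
$S = 100$ ($S = \left(-10\right)^{2} = 100$)
$0 \left(E + S\right) = 0 \left(-267 + 100\right) = 0 \left(-167\right) = 0$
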